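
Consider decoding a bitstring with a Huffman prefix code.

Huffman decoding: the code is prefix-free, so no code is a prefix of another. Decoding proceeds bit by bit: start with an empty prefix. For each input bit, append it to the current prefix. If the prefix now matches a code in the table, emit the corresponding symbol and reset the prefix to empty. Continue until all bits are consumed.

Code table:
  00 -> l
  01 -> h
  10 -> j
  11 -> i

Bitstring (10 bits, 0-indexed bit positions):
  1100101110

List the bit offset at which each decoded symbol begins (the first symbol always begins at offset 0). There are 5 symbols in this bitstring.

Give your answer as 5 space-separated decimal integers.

Answer: 0 2 4 6 8

Derivation:
Bit 0: prefix='1' (no match yet)
Bit 1: prefix='11' -> emit 'i', reset
Bit 2: prefix='0' (no match yet)
Bit 3: prefix='00' -> emit 'l', reset
Bit 4: prefix='1' (no match yet)
Bit 5: prefix='10' -> emit 'j', reset
Bit 6: prefix='1' (no match yet)
Bit 7: prefix='11' -> emit 'i', reset
Bit 8: prefix='1' (no match yet)
Bit 9: prefix='10' -> emit 'j', reset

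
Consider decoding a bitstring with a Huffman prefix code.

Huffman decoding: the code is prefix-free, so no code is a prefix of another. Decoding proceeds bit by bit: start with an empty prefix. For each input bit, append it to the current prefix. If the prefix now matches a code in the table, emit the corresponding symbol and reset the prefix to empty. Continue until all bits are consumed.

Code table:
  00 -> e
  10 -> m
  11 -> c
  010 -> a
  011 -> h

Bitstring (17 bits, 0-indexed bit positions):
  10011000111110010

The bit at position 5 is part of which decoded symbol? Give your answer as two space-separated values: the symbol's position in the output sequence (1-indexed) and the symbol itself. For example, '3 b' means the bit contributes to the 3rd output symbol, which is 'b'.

Bit 0: prefix='1' (no match yet)
Bit 1: prefix='10' -> emit 'm', reset
Bit 2: prefix='0' (no match yet)
Bit 3: prefix='01' (no match yet)
Bit 4: prefix='011' -> emit 'h', reset
Bit 5: prefix='0' (no match yet)
Bit 6: prefix='00' -> emit 'e', reset
Bit 7: prefix='0' (no match yet)
Bit 8: prefix='01' (no match yet)
Bit 9: prefix='011' -> emit 'h', reset

Answer: 3 e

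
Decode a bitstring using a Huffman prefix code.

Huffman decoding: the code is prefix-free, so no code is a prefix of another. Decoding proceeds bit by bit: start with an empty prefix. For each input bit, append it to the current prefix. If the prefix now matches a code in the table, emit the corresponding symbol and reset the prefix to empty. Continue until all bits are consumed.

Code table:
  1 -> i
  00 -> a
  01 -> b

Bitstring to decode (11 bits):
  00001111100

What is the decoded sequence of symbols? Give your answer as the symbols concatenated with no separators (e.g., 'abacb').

Answer: aaiiiiia

Derivation:
Bit 0: prefix='0' (no match yet)
Bit 1: prefix='00' -> emit 'a', reset
Bit 2: prefix='0' (no match yet)
Bit 3: prefix='00' -> emit 'a', reset
Bit 4: prefix='1' -> emit 'i', reset
Bit 5: prefix='1' -> emit 'i', reset
Bit 6: prefix='1' -> emit 'i', reset
Bit 7: prefix='1' -> emit 'i', reset
Bit 8: prefix='1' -> emit 'i', reset
Bit 9: prefix='0' (no match yet)
Bit 10: prefix='00' -> emit 'a', reset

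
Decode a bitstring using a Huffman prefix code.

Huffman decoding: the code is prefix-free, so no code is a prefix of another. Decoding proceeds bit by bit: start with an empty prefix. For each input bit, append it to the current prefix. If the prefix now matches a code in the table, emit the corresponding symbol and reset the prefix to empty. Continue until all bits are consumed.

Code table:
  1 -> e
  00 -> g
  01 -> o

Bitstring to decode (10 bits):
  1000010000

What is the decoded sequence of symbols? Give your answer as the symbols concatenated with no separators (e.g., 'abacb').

Bit 0: prefix='1' -> emit 'e', reset
Bit 1: prefix='0' (no match yet)
Bit 2: prefix='00' -> emit 'g', reset
Bit 3: prefix='0' (no match yet)
Bit 4: prefix='00' -> emit 'g', reset
Bit 5: prefix='1' -> emit 'e', reset
Bit 6: prefix='0' (no match yet)
Bit 7: prefix='00' -> emit 'g', reset
Bit 8: prefix='0' (no match yet)
Bit 9: prefix='00' -> emit 'g', reset

Answer: eggegg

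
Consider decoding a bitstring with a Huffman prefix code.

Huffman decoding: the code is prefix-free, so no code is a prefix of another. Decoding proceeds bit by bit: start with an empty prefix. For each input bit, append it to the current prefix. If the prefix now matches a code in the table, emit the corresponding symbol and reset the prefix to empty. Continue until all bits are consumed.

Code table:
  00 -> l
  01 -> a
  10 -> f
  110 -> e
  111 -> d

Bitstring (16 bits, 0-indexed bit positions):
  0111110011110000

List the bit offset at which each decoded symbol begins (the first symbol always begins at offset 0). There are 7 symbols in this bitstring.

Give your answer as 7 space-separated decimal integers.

Bit 0: prefix='0' (no match yet)
Bit 1: prefix='01' -> emit 'a', reset
Bit 2: prefix='1' (no match yet)
Bit 3: prefix='11' (no match yet)
Bit 4: prefix='111' -> emit 'd', reset
Bit 5: prefix='1' (no match yet)
Bit 6: prefix='10' -> emit 'f', reset
Bit 7: prefix='0' (no match yet)
Bit 8: prefix='01' -> emit 'a', reset
Bit 9: prefix='1' (no match yet)
Bit 10: prefix='11' (no match yet)
Bit 11: prefix='111' -> emit 'd', reset
Bit 12: prefix='0' (no match yet)
Bit 13: prefix='00' -> emit 'l', reset
Bit 14: prefix='0' (no match yet)
Bit 15: prefix='00' -> emit 'l', reset

Answer: 0 2 5 7 9 12 14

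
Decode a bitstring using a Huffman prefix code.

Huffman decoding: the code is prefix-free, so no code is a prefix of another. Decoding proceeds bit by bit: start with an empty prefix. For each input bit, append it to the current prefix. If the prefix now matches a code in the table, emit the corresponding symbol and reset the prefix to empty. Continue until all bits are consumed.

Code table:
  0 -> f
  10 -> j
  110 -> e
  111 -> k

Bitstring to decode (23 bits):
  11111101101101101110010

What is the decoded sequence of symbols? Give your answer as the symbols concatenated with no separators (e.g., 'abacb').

Bit 0: prefix='1' (no match yet)
Bit 1: prefix='11' (no match yet)
Bit 2: prefix='111' -> emit 'k', reset
Bit 3: prefix='1' (no match yet)
Bit 4: prefix='11' (no match yet)
Bit 5: prefix='111' -> emit 'k', reset
Bit 6: prefix='0' -> emit 'f', reset
Bit 7: prefix='1' (no match yet)
Bit 8: prefix='11' (no match yet)
Bit 9: prefix='110' -> emit 'e', reset
Bit 10: prefix='1' (no match yet)
Bit 11: prefix='11' (no match yet)
Bit 12: prefix='110' -> emit 'e', reset
Bit 13: prefix='1' (no match yet)
Bit 14: prefix='11' (no match yet)
Bit 15: prefix='110' -> emit 'e', reset
Bit 16: prefix='1' (no match yet)
Bit 17: prefix='11' (no match yet)
Bit 18: prefix='111' -> emit 'k', reset
Bit 19: prefix='0' -> emit 'f', reset
Bit 20: prefix='0' -> emit 'f', reset
Bit 21: prefix='1' (no match yet)
Bit 22: prefix='10' -> emit 'j', reset

Answer: kkfeeekffj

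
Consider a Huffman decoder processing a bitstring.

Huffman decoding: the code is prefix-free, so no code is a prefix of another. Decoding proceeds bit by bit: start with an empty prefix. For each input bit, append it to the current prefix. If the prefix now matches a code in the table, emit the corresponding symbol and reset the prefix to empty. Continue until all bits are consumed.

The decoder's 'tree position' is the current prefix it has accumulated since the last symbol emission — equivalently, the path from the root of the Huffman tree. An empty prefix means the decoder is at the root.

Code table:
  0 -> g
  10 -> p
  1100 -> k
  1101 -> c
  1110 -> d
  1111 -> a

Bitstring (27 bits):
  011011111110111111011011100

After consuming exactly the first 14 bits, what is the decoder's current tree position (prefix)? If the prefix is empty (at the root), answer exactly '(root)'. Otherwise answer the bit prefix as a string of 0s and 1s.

Bit 0: prefix='0' -> emit 'g', reset
Bit 1: prefix='1' (no match yet)
Bit 2: prefix='11' (no match yet)
Bit 3: prefix='110' (no match yet)
Bit 4: prefix='1101' -> emit 'c', reset
Bit 5: prefix='1' (no match yet)
Bit 6: prefix='11' (no match yet)
Bit 7: prefix='111' (no match yet)
Bit 8: prefix='1111' -> emit 'a', reset
Bit 9: prefix='1' (no match yet)
Bit 10: prefix='11' (no match yet)
Bit 11: prefix='110' (no match yet)
Bit 12: prefix='1101' -> emit 'c', reset
Bit 13: prefix='1' (no match yet)

Answer: 1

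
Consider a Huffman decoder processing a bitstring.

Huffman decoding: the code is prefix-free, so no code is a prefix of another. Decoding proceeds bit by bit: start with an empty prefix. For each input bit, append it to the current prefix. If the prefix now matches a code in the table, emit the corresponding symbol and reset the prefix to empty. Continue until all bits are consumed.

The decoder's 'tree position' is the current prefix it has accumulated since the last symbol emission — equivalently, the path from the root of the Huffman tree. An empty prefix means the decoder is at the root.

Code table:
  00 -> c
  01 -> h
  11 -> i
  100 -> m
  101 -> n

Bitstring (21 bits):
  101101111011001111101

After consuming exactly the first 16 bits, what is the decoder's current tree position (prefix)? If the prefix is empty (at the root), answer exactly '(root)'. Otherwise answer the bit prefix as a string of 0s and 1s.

Bit 0: prefix='1' (no match yet)
Bit 1: prefix='10' (no match yet)
Bit 2: prefix='101' -> emit 'n', reset
Bit 3: prefix='1' (no match yet)
Bit 4: prefix='10' (no match yet)
Bit 5: prefix='101' -> emit 'n', reset
Bit 6: prefix='1' (no match yet)
Bit 7: prefix='11' -> emit 'i', reset
Bit 8: prefix='1' (no match yet)
Bit 9: prefix='10' (no match yet)
Bit 10: prefix='101' -> emit 'n', reset
Bit 11: prefix='1' (no match yet)
Bit 12: prefix='10' (no match yet)
Bit 13: prefix='100' -> emit 'm', reset
Bit 14: prefix='1' (no match yet)
Bit 15: prefix='11' -> emit 'i', reset

Answer: (root)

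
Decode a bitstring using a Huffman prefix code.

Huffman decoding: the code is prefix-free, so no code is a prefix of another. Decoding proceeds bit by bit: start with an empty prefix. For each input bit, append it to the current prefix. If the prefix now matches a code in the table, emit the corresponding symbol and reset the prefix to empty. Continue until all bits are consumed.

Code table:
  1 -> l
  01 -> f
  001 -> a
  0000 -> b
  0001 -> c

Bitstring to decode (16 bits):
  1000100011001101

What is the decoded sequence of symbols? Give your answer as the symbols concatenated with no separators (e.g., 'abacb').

Answer: lcclalf

Derivation:
Bit 0: prefix='1' -> emit 'l', reset
Bit 1: prefix='0' (no match yet)
Bit 2: prefix='00' (no match yet)
Bit 3: prefix='000' (no match yet)
Bit 4: prefix='0001' -> emit 'c', reset
Bit 5: prefix='0' (no match yet)
Bit 6: prefix='00' (no match yet)
Bit 7: prefix='000' (no match yet)
Bit 8: prefix='0001' -> emit 'c', reset
Bit 9: prefix='1' -> emit 'l', reset
Bit 10: prefix='0' (no match yet)
Bit 11: prefix='00' (no match yet)
Bit 12: prefix='001' -> emit 'a', reset
Bit 13: prefix='1' -> emit 'l', reset
Bit 14: prefix='0' (no match yet)
Bit 15: prefix='01' -> emit 'f', reset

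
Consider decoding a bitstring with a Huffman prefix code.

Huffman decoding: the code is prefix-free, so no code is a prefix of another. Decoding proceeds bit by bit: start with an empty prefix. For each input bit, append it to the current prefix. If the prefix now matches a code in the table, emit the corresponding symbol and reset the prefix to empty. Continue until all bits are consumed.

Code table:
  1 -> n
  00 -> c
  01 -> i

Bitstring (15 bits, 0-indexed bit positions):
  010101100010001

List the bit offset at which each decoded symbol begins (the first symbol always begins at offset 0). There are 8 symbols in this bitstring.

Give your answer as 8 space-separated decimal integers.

Bit 0: prefix='0' (no match yet)
Bit 1: prefix='01' -> emit 'i', reset
Bit 2: prefix='0' (no match yet)
Bit 3: prefix='01' -> emit 'i', reset
Bit 4: prefix='0' (no match yet)
Bit 5: prefix='01' -> emit 'i', reset
Bit 6: prefix='1' -> emit 'n', reset
Bit 7: prefix='0' (no match yet)
Bit 8: prefix='00' -> emit 'c', reset
Bit 9: prefix='0' (no match yet)
Bit 10: prefix='01' -> emit 'i', reset
Bit 11: prefix='0' (no match yet)
Bit 12: prefix='00' -> emit 'c', reset
Bit 13: prefix='0' (no match yet)
Bit 14: prefix='01' -> emit 'i', reset

Answer: 0 2 4 6 7 9 11 13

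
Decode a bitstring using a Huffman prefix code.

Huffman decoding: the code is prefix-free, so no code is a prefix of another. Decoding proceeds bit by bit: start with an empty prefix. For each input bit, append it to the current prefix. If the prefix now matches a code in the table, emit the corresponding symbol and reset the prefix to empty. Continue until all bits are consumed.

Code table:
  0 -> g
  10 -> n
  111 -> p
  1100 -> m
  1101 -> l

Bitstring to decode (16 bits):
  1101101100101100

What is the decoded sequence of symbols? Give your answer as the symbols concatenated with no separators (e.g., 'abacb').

Answer: lnmnm

Derivation:
Bit 0: prefix='1' (no match yet)
Bit 1: prefix='11' (no match yet)
Bit 2: prefix='110' (no match yet)
Bit 3: prefix='1101' -> emit 'l', reset
Bit 4: prefix='1' (no match yet)
Bit 5: prefix='10' -> emit 'n', reset
Bit 6: prefix='1' (no match yet)
Bit 7: prefix='11' (no match yet)
Bit 8: prefix='110' (no match yet)
Bit 9: prefix='1100' -> emit 'm', reset
Bit 10: prefix='1' (no match yet)
Bit 11: prefix='10' -> emit 'n', reset
Bit 12: prefix='1' (no match yet)
Bit 13: prefix='11' (no match yet)
Bit 14: prefix='110' (no match yet)
Bit 15: prefix='1100' -> emit 'm', reset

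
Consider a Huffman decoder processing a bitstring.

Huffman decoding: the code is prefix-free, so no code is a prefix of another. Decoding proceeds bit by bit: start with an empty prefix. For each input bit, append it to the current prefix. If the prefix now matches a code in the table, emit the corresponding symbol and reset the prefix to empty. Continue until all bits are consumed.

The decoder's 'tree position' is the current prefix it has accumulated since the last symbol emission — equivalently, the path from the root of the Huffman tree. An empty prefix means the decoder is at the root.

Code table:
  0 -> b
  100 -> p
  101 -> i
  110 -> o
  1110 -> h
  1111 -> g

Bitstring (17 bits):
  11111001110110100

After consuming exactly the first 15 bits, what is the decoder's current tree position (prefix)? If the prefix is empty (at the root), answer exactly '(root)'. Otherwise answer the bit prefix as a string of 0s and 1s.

Bit 0: prefix='1' (no match yet)
Bit 1: prefix='11' (no match yet)
Bit 2: prefix='111' (no match yet)
Bit 3: prefix='1111' -> emit 'g', reset
Bit 4: prefix='1' (no match yet)
Bit 5: prefix='10' (no match yet)
Bit 6: prefix='100' -> emit 'p', reset
Bit 7: prefix='1' (no match yet)
Bit 8: prefix='11' (no match yet)
Bit 9: prefix='111' (no match yet)
Bit 10: prefix='1110' -> emit 'h', reset
Bit 11: prefix='1' (no match yet)
Bit 12: prefix='11' (no match yet)
Bit 13: prefix='110' -> emit 'o', reset
Bit 14: prefix='1' (no match yet)

Answer: 1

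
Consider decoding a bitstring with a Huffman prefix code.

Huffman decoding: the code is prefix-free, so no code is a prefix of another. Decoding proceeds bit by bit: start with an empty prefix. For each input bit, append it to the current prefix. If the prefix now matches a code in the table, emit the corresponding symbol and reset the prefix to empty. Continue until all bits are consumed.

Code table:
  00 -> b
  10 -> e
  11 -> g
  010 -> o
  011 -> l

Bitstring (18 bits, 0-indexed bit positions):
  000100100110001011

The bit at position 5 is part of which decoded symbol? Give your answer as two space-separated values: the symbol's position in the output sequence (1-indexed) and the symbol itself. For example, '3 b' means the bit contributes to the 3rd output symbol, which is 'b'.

Bit 0: prefix='0' (no match yet)
Bit 1: prefix='00' -> emit 'b', reset
Bit 2: prefix='0' (no match yet)
Bit 3: prefix='01' (no match yet)
Bit 4: prefix='010' -> emit 'o', reset
Bit 5: prefix='0' (no match yet)
Bit 6: prefix='01' (no match yet)
Bit 7: prefix='010' -> emit 'o', reset
Bit 8: prefix='0' (no match yet)
Bit 9: prefix='01' (no match yet)

Answer: 3 o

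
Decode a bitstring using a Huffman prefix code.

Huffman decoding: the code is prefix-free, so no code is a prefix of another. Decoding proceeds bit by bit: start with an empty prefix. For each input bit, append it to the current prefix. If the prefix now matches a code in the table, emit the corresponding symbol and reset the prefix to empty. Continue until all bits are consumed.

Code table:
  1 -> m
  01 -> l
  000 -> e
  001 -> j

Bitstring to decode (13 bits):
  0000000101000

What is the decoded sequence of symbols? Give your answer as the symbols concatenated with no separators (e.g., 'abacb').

Answer: eelle

Derivation:
Bit 0: prefix='0' (no match yet)
Bit 1: prefix='00' (no match yet)
Bit 2: prefix='000' -> emit 'e', reset
Bit 3: prefix='0' (no match yet)
Bit 4: prefix='00' (no match yet)
Bit 5: prefix='000' -> emit 'e', reset
Bit 6: prefix='0' (no match yet)
Bit 7: prefix='01' -> emit 'l', reset
Bit 8: prefix='0' (no match yet)
Bit 9: prefix='01' -> emit 'l', reset
Bit 10: prefix='0' (no match yet)
Bit 11: prefix='00' (no match yet)
Bit 12: prefix='000' -> emit 'e', reset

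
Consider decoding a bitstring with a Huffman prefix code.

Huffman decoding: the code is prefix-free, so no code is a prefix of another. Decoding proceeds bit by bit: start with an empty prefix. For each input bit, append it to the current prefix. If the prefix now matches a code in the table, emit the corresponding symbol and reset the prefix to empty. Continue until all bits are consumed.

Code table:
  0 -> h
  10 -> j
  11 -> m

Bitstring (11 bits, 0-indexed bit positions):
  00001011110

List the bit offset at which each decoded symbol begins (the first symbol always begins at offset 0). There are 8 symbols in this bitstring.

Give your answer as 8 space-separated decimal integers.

Bit 0: prefix='0' -> emit 'h', reset
Bit 1: prefix='0' -> emit 'h', reset
Bit 2: prefix='0' -> emit 'h', reset
Bit 3: prefix='0' -> emit 'h', reset
Bit 4: prefix='1' (no match yet)
Bit 5: prefix='10' -> emit 'j', reset
Bit 6: prefix='1' (no match yet)
Bit 7: prefix='11' -> emit 'm', reset
Bit 8: prefix='1' (no match yet)
Bit 9: prefix='11' -> emit 'm', reset
Bit 10: prefix='0' -> emit 'h', reset

Answer: 0 1 2 3 4 6 8 10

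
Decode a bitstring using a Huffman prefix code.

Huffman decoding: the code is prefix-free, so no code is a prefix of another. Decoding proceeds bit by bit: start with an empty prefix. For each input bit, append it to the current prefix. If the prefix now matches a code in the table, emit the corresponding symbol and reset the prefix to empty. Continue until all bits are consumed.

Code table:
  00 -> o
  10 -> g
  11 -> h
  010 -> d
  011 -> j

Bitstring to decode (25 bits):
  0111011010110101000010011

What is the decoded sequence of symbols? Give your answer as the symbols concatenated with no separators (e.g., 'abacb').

Bit 0: prefix='0' (no match yet)
Bit 1: prefix='01' (no match yet)
Bit 2: prefix='011' -> emit 'j', reset
Bit 3: prefix='1' (no match yet)
Bit 4: prefix='10' -> emit 'g', reset
Bit 5: prefix='1' (no match yet)
Bit 6: prefix='11' -> emit 'h', reset
Bit 7: prefix='0' (no match yet)
Bit 8: prefix='01' (no match yet)
Bit 9: prefix='010' -> emit 'd', reset
Bit 10: prefix='1' (no match yet)
Bit 11: prefix='11' -> emit 'h', reset
Bit 12: prefix='0' (no match yet)
Bit 13: prefix='01' (no match yet)
Bit 14: prefix='010' -> emit 'd', reset
Bit 15: prefix='1' (no match yet)
Bit 16: prefix='10' -> emit 'g', reset
Bit 17: prefix='0' (no match yet)
Bit 18: prefix='00' -> emit 'o', reset
Bit 19: prefix='0' (no match yet)
Bit 20: prefix='01' (no match yet)
Bit 21: prefix='010' -> emit 'd', reset
Bit 22: prefix='0' (no match yet)
Bit 23: prefix='01' (no match yet)
Bit 24: prefix='011' -> emit 'j', reset

Answer: jghdhdgodj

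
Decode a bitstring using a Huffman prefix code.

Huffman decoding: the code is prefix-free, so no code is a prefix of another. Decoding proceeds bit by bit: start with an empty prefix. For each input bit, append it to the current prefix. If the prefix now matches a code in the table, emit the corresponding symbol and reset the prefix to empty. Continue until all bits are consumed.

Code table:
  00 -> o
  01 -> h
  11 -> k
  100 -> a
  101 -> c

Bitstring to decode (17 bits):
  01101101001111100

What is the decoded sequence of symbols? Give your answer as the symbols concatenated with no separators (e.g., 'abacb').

Answer: hccokka

Derivation:
Bit 0: prefix='0' (no match yet)
Bit 1: prefix='01' -> emit 'h', reset
Bit 2: prefix='1' (no match yet)
Bit 3: prefix='10' (no match yet)
Bit 4: prefix='101' -> emit 'c', reset
Bit 5: prefix='1' (no match yet)
Bit 6: prefix='10' (no match yet)
Bit 7: prefix='101' -> emit 'c', reset
Bit 8: prefix='0' (no match yet)
Bit 9: prefix='00' -> emit 'o', reset
Bit 10: prefix='1' (no match yet)
Bit 11: prefix='11' -> emit 'k', reset
Bit 12: prefix='1' (no match yet)
Bit 13: prefix='11' -> emit 'k', reset
Bit 14: prefix='1' (no match yet)
Bit 15: prefix='10' (no match yet)
Bit 16: prefix='100' -> emit 'a', reset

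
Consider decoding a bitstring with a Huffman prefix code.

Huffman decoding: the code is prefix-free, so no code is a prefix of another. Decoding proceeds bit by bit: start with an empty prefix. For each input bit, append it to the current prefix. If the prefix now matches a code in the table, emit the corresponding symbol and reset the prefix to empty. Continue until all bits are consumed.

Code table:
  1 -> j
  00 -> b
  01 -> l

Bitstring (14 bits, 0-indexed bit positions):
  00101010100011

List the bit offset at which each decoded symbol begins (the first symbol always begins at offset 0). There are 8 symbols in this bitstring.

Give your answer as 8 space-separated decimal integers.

Answer: 0 2 3 5 7 9 11 13

Derivation:
Bit 0: prefix='0' (no match yet)
Bit 1: prefix='00' -> emit 'b', reset
Bit 2: prefix='1' -> emit 'j', reset
Bit 3: prefix='0' (no match yet)
Bit 4: prefix='01' -> emit 'l', reset
Bit 5: prefix='0' (no match yet)
Bit 6: prefix='01' -> emit 'l', reset
Bit 7: prefix='0' (no match yet)
Bit 8: prefix='01' -> emit 'l', reset
Bit 9: prefix='0' (no match yet)
Bit 10: prefix='00' -> emit 'b', reset
Bit 11: prefix='0' (no match yet)
Bit 12: prefix='01' -> emit 'l', reset
Bit 13: prefix='1' -> emit 'j', reset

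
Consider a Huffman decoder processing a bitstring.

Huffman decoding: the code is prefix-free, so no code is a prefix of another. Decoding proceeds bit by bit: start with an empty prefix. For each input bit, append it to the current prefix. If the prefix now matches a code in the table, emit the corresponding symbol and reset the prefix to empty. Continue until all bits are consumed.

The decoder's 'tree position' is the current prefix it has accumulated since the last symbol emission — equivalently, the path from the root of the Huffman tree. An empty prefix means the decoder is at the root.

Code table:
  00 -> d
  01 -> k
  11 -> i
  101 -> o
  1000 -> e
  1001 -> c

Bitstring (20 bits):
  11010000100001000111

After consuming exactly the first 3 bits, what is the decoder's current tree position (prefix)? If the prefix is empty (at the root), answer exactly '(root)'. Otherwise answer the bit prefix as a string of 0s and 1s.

Bit 0: prefix='1' (no match yet)
Bit 1: prefix='11' -> emit 'i', reset
Bit 2: prefix='0' (no match yet)

Answer: 0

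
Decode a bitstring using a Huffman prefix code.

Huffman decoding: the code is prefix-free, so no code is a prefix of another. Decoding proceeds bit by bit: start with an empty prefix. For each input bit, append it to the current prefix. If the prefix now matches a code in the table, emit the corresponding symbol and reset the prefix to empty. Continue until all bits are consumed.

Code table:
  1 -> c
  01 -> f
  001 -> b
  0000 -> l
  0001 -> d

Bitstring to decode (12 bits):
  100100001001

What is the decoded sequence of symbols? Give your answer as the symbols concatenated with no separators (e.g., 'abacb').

Answer: cblcb

Derivation:
Bit 0: prefix='1' -> emit 'c', reset
Bit 1: prefix='0' (no match yet)
Bit 2: prefix='00' (no match yet)
Bit 3: prefix='001' -> emit 'b', reset
Bit 4: prefix='0' (no match yet)
Bit 5: prefix='00' (no match yet)
Bit 6: prefix='000' (no match yet)
Bit 7: prefix='0000' -> emit 'l', reset
Bit 8: prefix='1' -> emit 'c', reset
Bit 9: prefix='0' (no match yet)
Bit 10: prefix='00' (no match yet)
Bit 11: prefix='001' -> emit 'b', reset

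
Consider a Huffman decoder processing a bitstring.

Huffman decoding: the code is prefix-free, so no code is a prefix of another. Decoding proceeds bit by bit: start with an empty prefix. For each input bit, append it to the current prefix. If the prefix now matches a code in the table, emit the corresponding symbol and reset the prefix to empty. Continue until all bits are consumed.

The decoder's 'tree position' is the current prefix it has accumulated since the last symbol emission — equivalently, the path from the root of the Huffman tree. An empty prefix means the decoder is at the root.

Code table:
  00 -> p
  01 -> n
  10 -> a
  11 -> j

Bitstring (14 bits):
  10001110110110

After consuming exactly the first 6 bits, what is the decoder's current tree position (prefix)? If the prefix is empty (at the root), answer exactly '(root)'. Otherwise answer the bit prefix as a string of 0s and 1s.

Answer: (root)

Derivation:
Bit 0: prefix='1' (no match yet)
Bit 1: prefix='10' -> emit 'a', reset
Bit 2: prefix='0' (no match yet)
Bit 3: prefix='00' -> emit 'p', reset
Bit 4: prefix='1' (no match yet)
Bit 5: prefix='11' -> emit 'j', reset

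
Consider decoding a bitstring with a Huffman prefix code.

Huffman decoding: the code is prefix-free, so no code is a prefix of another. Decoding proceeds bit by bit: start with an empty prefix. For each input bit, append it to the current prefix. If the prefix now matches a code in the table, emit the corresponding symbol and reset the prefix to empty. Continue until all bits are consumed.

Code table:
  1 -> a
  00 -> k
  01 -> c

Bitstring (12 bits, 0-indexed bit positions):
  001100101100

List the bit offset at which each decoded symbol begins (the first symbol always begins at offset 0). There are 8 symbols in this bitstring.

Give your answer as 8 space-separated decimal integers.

Answer: 0 2 3 4 6 7 9 10

Derivation:
Bit 0: prefix='0' (no match yet)
Bit 1: prefix='00' -> emit 'k', reset
Bit 2: prefix='1' -> emit 'a', reset
Bit 3: prefix='1' -> emit 'a', reset
Bit 4: prefix='0' (no match yet)
Bit 5: prefix='00' -> emit 'k', reset
Bit 6: prefix='1' -> emit 'a', reset
Bit 7: prefix='0' (no match yet)
Bit 8: prefix='01' -> emit 'c', reset
Bit 9: prefix='1' -> emit 'a', reset
Bit 10: prefix='0' (no match yet)
Bit 11: prefix='00' -> emit 'k', reset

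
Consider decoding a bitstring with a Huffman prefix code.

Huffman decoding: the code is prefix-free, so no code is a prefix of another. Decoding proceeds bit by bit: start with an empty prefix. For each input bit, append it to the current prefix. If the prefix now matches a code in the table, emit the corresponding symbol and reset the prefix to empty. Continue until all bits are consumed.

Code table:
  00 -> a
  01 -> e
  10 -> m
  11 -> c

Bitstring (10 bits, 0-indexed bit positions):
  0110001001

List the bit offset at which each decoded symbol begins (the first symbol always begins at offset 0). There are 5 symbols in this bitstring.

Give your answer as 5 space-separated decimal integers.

Answer: 0 2 4 6 8

Derivation:
Bit 0: prefix='0' (no match yet)
Bit 1: prefix='01' -> emit 'e', reset
Bit 2: prefix='1' (no match yet)
Bit 3: prefix='10' -> emit 'm', reset
Bit 4: prefix='0' (no match yet)
Bit 5: prefix='00' -> emit 'a', reset
Bit 6: prefix='1' (no match yet)
Bit 7: prefix='10' -> emit 'm', reset
Bit 8: prefix='0' (no match yet)
Bit 9: prefix='01' -> emit 'e', reset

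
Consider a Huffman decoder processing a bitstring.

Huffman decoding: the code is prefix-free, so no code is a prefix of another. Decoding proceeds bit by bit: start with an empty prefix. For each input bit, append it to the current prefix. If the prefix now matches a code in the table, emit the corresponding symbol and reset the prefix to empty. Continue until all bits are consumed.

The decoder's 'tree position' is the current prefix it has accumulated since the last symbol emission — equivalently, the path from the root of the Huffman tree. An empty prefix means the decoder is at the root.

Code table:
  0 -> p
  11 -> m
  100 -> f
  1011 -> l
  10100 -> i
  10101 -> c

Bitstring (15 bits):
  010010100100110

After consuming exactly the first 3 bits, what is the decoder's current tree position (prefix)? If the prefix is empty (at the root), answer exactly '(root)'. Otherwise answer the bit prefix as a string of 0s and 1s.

Answer: 10

Derivation:
Bit 0: prefix='0' -> emit 'p', reset
Bit 1: prefix='1' (no match yet)
Bit 2: prefix='10' (no match yet)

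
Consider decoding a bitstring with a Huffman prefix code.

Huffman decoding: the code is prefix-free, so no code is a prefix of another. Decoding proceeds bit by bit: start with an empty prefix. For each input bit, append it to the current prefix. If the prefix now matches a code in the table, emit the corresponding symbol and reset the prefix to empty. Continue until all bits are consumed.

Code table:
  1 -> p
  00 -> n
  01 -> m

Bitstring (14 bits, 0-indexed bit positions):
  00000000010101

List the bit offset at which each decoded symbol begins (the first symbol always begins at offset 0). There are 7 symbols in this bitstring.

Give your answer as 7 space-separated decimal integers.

Answer: 0 2 4 6 8 10 12

Derivation:
Bit 0: prefix='0' (no match yet)
Bit 1: prefix='00' -> emit 'n', reset
Bit 2: prefix='0' (no match yet)
Bit 3: prefix='00' -> emit 'n', reset
Bit 4: prefix='0' (no match yet)
Bit 5: prefix='00' -> emit 'n', reset
Bit 6: prefix='0' (no match yet)
Bit 7: prefix='00' -> emit 'n', reset
Bit 8: prefix='0' (no match yet)
Bit 9: prefix='01' -> emit 'm', reset
Bit 10: prefix='0' (no match yet)
Bit 11: prefix='01' -> emit 'm', reset
Bit 12: prefix='0' (no match yet)
Bit 13: prefix='01' -> emit 'm', reset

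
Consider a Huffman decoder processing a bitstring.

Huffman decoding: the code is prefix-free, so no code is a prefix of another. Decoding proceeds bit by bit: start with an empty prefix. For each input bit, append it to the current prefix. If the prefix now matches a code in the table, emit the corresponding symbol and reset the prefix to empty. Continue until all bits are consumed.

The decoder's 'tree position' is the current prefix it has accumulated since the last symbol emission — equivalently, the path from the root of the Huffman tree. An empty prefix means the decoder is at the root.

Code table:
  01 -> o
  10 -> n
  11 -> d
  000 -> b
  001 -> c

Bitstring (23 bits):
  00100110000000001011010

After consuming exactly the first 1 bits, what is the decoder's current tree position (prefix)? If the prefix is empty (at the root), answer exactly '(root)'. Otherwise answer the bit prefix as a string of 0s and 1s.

Bit 0: prefix='0' (no match yet)

Answer: 0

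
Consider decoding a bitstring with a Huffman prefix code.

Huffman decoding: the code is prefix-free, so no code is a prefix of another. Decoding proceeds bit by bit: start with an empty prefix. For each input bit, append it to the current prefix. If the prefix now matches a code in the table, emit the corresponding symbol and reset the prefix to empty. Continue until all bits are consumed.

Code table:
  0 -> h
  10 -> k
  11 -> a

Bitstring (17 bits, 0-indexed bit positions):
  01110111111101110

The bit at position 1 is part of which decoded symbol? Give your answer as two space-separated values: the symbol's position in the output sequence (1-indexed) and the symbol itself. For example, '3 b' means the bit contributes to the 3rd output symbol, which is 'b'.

Answer: 2 a

Derivation:
Bit 0: prefix='0' -> emit 'h', reset
Bit 1: prefix='1' (no match yet)
Bit 2: prefix='11' -> emit 'a', reset
Bit 3: prefix='1' (no match yet)
Bit 4: prefix='10' -> emit 'k', reset
Bit 5: prefix='1' (no match yet)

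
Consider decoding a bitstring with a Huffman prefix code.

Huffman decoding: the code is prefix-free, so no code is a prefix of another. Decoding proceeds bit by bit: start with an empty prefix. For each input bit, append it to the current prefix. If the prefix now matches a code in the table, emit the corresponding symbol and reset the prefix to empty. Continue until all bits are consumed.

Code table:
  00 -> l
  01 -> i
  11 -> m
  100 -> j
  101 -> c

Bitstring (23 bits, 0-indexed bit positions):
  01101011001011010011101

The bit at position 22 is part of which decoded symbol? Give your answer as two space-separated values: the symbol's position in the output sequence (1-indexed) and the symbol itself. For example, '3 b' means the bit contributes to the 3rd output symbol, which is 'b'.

Bit 0: prefix='0' (no match yet)
Bit 1: prefix='01' -> emit 'i', reset
Bit 2: prefix='1' (no match yet)
Bit 3: prefix='10' (no match yet)
Bit 4: prefix='101' -> emit 'c', reset
Bit 5: prefix='0' (no match yet)
Bit 6: prefix='01' -> emit 'i', reset
Bit 7: prefix='1' (no match yet)
Bit 8: prefix='10' (no match yet)
Bit 9: prefix='100' -> emit 'j', reset
Bit 10: prefix='1' (no match yet)
Bit 11: prefix='10' (no match yet)
Bit 12: prefix='101' -> emit 'c', reset
Bit 13: prefix='1' (no match yet)
Bit 14: prefix='10' (no match yet)
Bit 15: prefix='101' -> emit 'c', reset
Bit 16: prefix='0' (no match yet)
Bit 17: prefix='00' -> emit 'l', reset
Bit 18: prefix='1' (no match yet)
Bit 19: prefix='11' -> emit 'm', reset
Bit 20: prefix='1' (no match yet)
Bit 21: prefix='10' (no match yet)
Bit 22: prefix='101' -> emit 'c', reset

Answer: 9 c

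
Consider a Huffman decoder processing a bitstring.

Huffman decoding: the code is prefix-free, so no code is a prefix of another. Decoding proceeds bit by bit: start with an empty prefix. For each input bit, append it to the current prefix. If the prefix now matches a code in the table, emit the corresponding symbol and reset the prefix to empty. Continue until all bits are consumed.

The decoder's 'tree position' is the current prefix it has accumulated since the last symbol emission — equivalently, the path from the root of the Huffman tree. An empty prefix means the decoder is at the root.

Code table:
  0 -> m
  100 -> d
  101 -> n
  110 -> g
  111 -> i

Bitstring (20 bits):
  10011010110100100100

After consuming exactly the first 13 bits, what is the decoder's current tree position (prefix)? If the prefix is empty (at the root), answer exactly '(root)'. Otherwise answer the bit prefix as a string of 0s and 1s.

Answer: (root)

Derivation:
Bit 0: prefix='1' (no match yet)
Bit 1: prefix='10' (no match yet)
Bit 2: prefix='100' -> emit 'd', reset
Bit 3: prefix='1' (no match yet)
Bit 4: prefix='11' (no match yet)
Bit 5: prefix='110' -> emit 'g', reset
Bit 6: prefix='1' (no match yet)
Bit 7: prefix='10' (no match yet)
Bit 8: prefix='101' -> emit 'n', reset
Bit 9: prefix='1' (no match yet)
Bit 10: prefix='10' (no match yet)
Bit 11: prefix='101' -> emit 'n', reset
Bit 12: prefix='0' -> emit 'm', reset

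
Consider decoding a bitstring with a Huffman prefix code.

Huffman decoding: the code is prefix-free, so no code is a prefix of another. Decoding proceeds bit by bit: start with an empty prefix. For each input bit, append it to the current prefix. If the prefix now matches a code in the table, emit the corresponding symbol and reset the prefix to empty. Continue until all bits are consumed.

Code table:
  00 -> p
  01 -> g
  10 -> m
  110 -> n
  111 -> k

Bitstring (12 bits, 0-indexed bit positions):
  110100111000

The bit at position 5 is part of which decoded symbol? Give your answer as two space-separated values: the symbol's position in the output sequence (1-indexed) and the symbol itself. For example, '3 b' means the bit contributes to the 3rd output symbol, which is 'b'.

Answer: 3 g

Derivation:
Bit 0: prefix='1' (no match yet)
Bit 1: prefix='11' (no match yet)
Bit 2: prefix='110' -> emit 'n', reset
Bit 3: prefix='1' (no match yet)
Bit 4: prefix='10' -> emit 'm', reset
Bit 5: prefix='0' (no match yet)
Bit 6: prefix='01' -> emit 'g', reset
Bit 7: prefix='1' (no match yet)
Bit 8: prefix='11' (no match yet)
Bit 9: prefix='110' -> emit 'n', reset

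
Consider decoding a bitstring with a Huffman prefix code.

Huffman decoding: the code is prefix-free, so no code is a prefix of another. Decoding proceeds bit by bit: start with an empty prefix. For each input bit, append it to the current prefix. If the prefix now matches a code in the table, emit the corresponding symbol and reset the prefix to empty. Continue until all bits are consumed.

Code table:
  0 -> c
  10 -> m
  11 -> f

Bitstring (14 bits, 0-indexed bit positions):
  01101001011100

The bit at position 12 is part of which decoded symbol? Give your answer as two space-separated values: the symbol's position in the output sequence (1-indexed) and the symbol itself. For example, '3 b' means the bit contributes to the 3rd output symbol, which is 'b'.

Answer: 8 m

Derivation:
Bit 0: prefix='0' -> emit 'c', reset
Bit 1: prefix='1' (no match yet)
Bit 2: prefix='11' -> emit 'f', reset
Bit 3: prefix='0' -> emit 'c', reset
Bit 4: prefix='1' (no match yet)
Bit 5: prefix='10' -> emit 'm', reset
Bit 6: prefix='0' -> emit 'c', reset
Bit 7: prefix='1' (no match yet)
Bit 8: prefix='10' -> emit 'm', reset
Bit 9: prefix='1' (no match yet)
Bit 10: prefix='11' -> emit 'f', reset
Bit 11: prefix='1' (no match yet)
Bit 12: prefix='10' -> emit 'm', reset
Bit 13: prefix='0' -> emit 'c', reset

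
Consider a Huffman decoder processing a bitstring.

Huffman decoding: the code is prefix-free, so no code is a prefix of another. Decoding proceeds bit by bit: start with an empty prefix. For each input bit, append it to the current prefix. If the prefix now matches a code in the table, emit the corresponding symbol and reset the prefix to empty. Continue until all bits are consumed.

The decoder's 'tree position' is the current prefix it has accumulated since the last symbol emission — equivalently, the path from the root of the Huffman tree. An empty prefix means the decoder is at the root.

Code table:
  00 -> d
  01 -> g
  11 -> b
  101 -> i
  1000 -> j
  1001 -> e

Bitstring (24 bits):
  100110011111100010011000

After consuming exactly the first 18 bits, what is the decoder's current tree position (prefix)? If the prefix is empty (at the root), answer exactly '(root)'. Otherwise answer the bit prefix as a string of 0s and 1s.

Answer: 10

Derivation:
Bit 0: prefix='1' (no match yet)
Bit 1: prefix='10' (no match yet)
Bit 2: prefix='100' (no match yet)
Bit 3: prefix='1001' -> emit 'e', reset
Bit 4: prefix='1' (no match yet)
Bit 5: prefix='10' (no match yet)
Bit 6: prefix='100' (no match yet)
Bit 7: prefix='1001' -> emit 'e', reset
Bit 8: prefix='1' (no match yet)
Bit 9: prefix='11' -> emit 'b', reset
Bit 10: prefix='1' (no match yet)
Bit 11: prefix='11' -> emit 'b', reset
Bit 12: prefix='1' (no match yet)
Bit 13: prefix='10' (no match yet)
Bit 14: prefix='100' (no match yet)
Bit 15: prefix='1000' -> emit 'j', reset
Bit 16: prefix='1' (no match yet)
Bit 17: prefix='10' (no match yet)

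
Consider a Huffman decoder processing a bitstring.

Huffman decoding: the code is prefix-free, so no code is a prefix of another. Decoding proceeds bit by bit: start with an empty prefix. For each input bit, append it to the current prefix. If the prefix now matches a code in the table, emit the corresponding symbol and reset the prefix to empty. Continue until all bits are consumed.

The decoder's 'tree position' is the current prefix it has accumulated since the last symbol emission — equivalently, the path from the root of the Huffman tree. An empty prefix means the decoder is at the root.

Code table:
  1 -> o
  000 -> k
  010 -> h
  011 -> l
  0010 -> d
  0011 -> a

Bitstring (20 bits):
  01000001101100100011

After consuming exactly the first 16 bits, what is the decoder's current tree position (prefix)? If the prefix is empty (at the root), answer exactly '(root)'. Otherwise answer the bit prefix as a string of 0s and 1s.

Answer: (root)

Derivation:
Bit 0: prefix='0' (no match yet)
Bit 1: prefix='01' (no match yet)
Bit 2: prefix='010' -> emit 'h', reset
Bit 3: prefix='0' (no match yet)
Bit 4: prefix='00' (no match yet)
Bit 5: prefix='000' -> emit 'k', reset
Bit 6: prefix='0' (no match yet)
Bit 7: prefix='01' (no match yet)
Bit 8: prefix='011' -> emit 'l', reset
Bit 9: prefix='0' (no match yet)
Bit 10: prefix='01' (no match yet)
Bit 11: prefix='011' -> emit 'l', reset
Bit 12: prefix='0' (no match yet)
Bit 13: prefix='00' (no match yet)
Bit 14: prefix='001' (no match yet)
Bit 15: prefix='0010' -> emit 'd', reset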